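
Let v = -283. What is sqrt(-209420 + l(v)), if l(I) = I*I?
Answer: I*sqrt(129331) ≈ 359.63*I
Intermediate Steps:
l(I) = I**2
sqrt(-209420 + l(v)) = sqrt(-209420 + (-283)**2) = sqrt(-209420 + 80089) = sqrt(-129331) = I*sqrt(129331)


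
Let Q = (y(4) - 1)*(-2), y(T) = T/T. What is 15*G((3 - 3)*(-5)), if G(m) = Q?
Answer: 0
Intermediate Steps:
y(T) = 1
Q = 0 (Q = (1 - 1)*(-2) = 0*(-2) = 0)
G(m) = 0
15*G((3 - 3)*(-5)) = 15*0 = 0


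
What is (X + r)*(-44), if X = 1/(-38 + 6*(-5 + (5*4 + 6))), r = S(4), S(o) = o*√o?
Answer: -705/2 ≈ -352.50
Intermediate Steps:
S(o) = o^(3/2)
r = 8 (r = 4^(3/2) = 8)
X = 1/88 (X = 1/(-38 + 6*(-5 + (20 + 6))) = 1/(-38 + 6*(-5 + 26)) = 1/(-38 + 6*21) = 1/(-38 + 126) = 1/88 ≈ 0.011364)
(X + r)*(-44) = (1/88 + 8)*(-44) = (705/88)*(-44) = -705/2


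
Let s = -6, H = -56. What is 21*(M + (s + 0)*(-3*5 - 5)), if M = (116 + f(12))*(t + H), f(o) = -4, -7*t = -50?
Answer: -112392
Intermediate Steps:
t = 50/7 (t = -1/7*(-50) = 50/7 ≈ 7.1429)
M = -5472 (M = (116 - 4)*(50/7 - 56) = 112*(-342/7) = -5472)
21*(M + (s + 0)*(-3*5 - 5)) = 21*(-5472 + (-6 + 0)*(-3*5 - 5)) = 21*(-5472 - 6*(-15 - 5)) = 21*(-5472 - 6*(-20)) = 21*(-5472 + 120) = 21*(-5352) = -112392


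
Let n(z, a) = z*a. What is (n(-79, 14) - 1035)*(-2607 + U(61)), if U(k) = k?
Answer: 5450986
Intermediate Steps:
n(z, a) = a*z
(n(-79, 14) - 1035)*(-2607 + U(61)) = (14*(-79) - 1035)*(-2607 + 61) = (-1106 - 1035)*(-2546) = -2141*(-2546) = 5450986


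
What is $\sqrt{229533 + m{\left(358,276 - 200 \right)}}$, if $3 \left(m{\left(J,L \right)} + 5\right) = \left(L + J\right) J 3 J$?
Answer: $12 \sqrt{387866} \approx 7473.5$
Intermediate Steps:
$m{\left(J,L \right)} = -5 + J^{2} \left(J + L\right)$ ($m{\left(J,L \right)} = -5 + \frac{\left(L + J\right) J 3 J}{3} = -5 + \frac{\left(J + L\right) 3 J J}{3} = -5 + \frac{3 J \left(J + L\right) J}{3} = -5 + \frac{3 J^{2} \left(J + L\right)}{3} = -5 + J^{2} \left(J + L\right)$)
$\sqrt{229533 + m{\left(358,276 - 200 \right)}} = \sqrt{229533 + \left(-5 + 358^{3} + \left(276 - 200\right) 358^{2}\right)} = \sqrt{229533 + \left(-5 + 45882712 + 76 \cdot 128164\right)} = \sqrt{229533 + \left(-5 + 45882712 + 9740464\right)} = \sqrt{229533 + 55623171} = \sqrt{55852704} = 12 \sqrt{387866}$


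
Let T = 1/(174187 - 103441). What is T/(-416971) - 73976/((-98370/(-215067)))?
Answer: -26073531493582518769/161212200950190 ≈ -1.6173e+5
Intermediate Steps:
T = 1/70746 ≈ 1.4135e-5
T/(-416971) - 73976/((-98370/(-215067))) = (1/70746)/(-416971) - 73976/((-98370/(-215067))) = (1/70746)*(-1/416971) - 73976/((-98370*(-1/215067))) = -1/29499030366 - 73976/32790/71689 = -1/29499030366 - 73976*71689/32790 = -1/29499030366 - 2651632732/16395 = -26073531493582518769/161212200950190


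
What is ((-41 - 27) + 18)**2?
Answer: 2500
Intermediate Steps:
((-41 - 27) + 18)**2 = (-68 + 18)**2 = (-50)**2 = 2500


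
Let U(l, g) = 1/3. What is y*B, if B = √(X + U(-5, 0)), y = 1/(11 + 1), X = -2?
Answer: I*√15/36 ≈ 0.10758*I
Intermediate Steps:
y = 1/12 ≈ 0.083333
U(l, g) = ⅓
B = I*√15/3 (B = √(-2 + ⅓) = √(-5/3) = I*√15/3 ≈ 1.291*I)
y*B = (I*√15/3)/12 = I*√15/36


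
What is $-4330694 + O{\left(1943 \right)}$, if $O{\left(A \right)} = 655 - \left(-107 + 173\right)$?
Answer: $-4330105$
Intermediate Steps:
$O{\left(A \right)} = 589$ ($O{\left(A \right)} = 655 - 66 = 589$)
$-4330694 + O{\left(1943 \right)} = -4330694 + 589 = -4330105$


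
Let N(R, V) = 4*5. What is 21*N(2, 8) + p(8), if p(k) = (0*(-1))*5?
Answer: 420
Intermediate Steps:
N(R, V) = 20
p(k) = 0 (p(k) = 0*5 = 0)
21*N(2, 8) + p(8) = 21*20 + 0 = 420 + 0 = 420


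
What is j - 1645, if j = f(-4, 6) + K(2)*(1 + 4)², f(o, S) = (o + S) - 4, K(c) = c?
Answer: -1597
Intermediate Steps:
f(o, S) = -4 + S + o (f(o, S) = (S + o) - 4 = -4 + S + o)
j = 48 (j = (-4 + 6 - 4) + 2*(1 + 4)² = -2 + 2*5² = -2 + 2*25 = -2 + 50 = 48)
j - 1645 = 48 - 1645 = -1597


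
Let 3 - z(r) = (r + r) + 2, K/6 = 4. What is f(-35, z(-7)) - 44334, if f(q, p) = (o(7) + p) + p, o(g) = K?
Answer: -44280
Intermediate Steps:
K = 24 (K = 6*4 = 24)
z(r) = 1 - 2*r (z(r) = 3 - ((r + r) + 2) = 3 - (2*r + 2) = 3 - (2 + 2*r) = 3 + (-2 - 2*r) = 1 - 2*r)
o(g) = 24
f(q, p) = 24 + 2*p (f(q, p) = (24 + p) + p = 24 + 2*p)
f(-35, z(-7)) - 44334 = (24 + 2*(1 - 2*(-7))) - 44334 = (24 + 2*(1 + 14)) - 44334 = (24 + 2*15) - 44334 = (24 + 30) - 44334 = 54 - 44334 = -44280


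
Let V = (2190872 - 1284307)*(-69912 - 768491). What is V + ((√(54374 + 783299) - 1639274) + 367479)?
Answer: -760068087490 + √837673 ≈ -7.6007e+11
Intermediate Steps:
V = -760066815695 (V = 906565*(-838403) = -760066815695)
V + ((√(54374 + 783299) - 1639274) + 367479) = -760066815695 + ((√(54374 + 783299) - 1639274) + 367479) = -760066815695 + ((√837673 - 1639274) + 367479) = -760066815695 + ((-1639274 + √837673) + 367479) = -760066815695 + (-1271795 + √837673) = -760068087490 + √837673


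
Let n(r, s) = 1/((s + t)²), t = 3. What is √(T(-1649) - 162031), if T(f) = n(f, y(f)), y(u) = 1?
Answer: 3*I*√288055/4 ≈ 402.53*I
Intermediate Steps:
n(r, s) = (3 + s)⁻² (n(r, s) = 1/((s + 3)²) = 1/((3 + s)²) = (3 + s)⁻²)
T(f) = 1/16 (T(f) = (3 + 1)⁻² = 4⁻² = 1/16)
√(T(-1649) - 162031) = √(1/16 - 162031) = √(-2592495/16) = 3*I*√288055/4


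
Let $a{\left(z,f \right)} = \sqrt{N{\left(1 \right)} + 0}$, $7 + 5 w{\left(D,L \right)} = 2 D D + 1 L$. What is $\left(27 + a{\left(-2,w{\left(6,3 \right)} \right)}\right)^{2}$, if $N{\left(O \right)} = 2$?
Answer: $\left(27 + \sqrt{2}\right)^{2} \approx 807.37$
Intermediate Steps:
$w{\left(D,L \right)} = - \frac{7}{5} + \frac{L}{5} + \frac{2 D^{2}}{5}$ ($w{\left(D,L \right)} = - \frac{7}{5} + \frac{2 D D + 1 L}{5} = - \frac{7}{5} + \frac{2 D^{2} + L}{5} = - \frac{7}{5} + \frac{L + 2 D^{2}}{5} = - \frac{7}{5} + \left(\frac{L}{5} + \frac{2 D^{2}}{5}\right) = - \frac{7}{5} + \frac{L}{5} + \frac{2 D^{2}}{5}$)
$a{\left(z,f \right)} = \sqrt{2}$ ($a{\left(z,f \right)} = \sqrt{2 + 0} = \sqrt{2}$)
$\left(27 + a{\left(-2,w{\left(6,3 \right)} \right)}\right)^{2} = \left(27 + \sqrt{2}\right)^{2}$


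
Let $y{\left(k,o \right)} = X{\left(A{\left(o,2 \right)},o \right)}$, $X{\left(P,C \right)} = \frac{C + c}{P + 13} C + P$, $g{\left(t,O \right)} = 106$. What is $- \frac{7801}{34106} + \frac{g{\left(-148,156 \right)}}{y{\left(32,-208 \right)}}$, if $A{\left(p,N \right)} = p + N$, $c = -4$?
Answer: $- \frac{675942801}{1429962262} \approx -0.4727$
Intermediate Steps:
$A{\left(p,N \right)} = N + p$
$X{\left(P,C \right)} = P + \frac{C \left(-4 + C\right)}{13 + P}$ ($X{\left(P,C \right)} = \frac{C - 4}{P + 13} C + P = \frac{-4 + C}{13 + P} C + P = \frac{C \left(-4 + C\right)}{13 + P} + P = P + \frac{C \left(-4 + C\right)}{13 + P}$)
$y{\left(k,o \right)} = \frac{26 + o^{2} + \left(2 + o\right)^{2} + 9 o}{15 + o}$ ($y{\left(k,o \right)} = \frac{o^{2} + \left(2 + o\right)^{2} - 4 o + 13 \left(2 + o\right)}{13 + \left(2 + o\right)} = \frac{o^{2} + \left(2 + o\right)^{2} - 4 o + \left(26 + 13 o\right)}{15 + o} = \frac{26 + o^{2} + \left(2 + o\right)^{2} + 9 o}{15 + o}$)
$- \frac{7801}{34106} + \frac{g{\left(-148,156 \right)}}{y{\left(32,-208 \right)}} = - \frac{7801}{34106} + \frac{106}{\frac{1}{15 - 208} \left(30 + 2 \left(-208\right)^{2} + 13 \left(-208\right)\right)} = \left(-7801\right) \frac{1}{34106} + \frac{106}{\frac{1}{-193} \left(30 + 2 \cdot 43264 - 2704\right)} = - \frac{7801}{34106} + \frac{106}{\left(- \frac{1}{193}\right) \left(30 + 86528 - 2704\right)} = - \frac{7801}{34106} + \frac{106}{\left(- \frac{1}{193}\right) 83854} = - \frac{7801}{34106} + \frac{106}{- \frac{83854}{193}} = - \frac{7801}{34106} + 106 \left(- \frac{193}{83854}\right) = - \frac{7801}{34106} - \frac{10229}{41927} = - \frac{675942801}{1429962262}$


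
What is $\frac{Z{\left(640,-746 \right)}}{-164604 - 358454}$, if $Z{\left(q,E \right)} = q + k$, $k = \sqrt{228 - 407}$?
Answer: $- \frac{320}{261529} - \frac{i \sqrt{179}}{523058} \approx -0.0012236 - 2.5579 \cdot 10^{-5} i$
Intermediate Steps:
$k = i \sqrt{179}$ ($k = \sqrt{-179} = i \sqrt{179} \approx 13.379 i$)
$Z{\left(q,E \right)} = q + i \sqrt{179}$
$\frac{Z{\left(640,-746 \right)}}{-164604 - 358454} = \frac{640 + i \sqrt{179}}{-164604 - 358454} = \frac{640 + i \sqrt{179}}{-523058} = \left(640 + i \sqrt{179}\right) \left(- \frac{1}{523058}\right) = - \frac{320}{261529} - \frac{i \sqrt{179}}{523058}$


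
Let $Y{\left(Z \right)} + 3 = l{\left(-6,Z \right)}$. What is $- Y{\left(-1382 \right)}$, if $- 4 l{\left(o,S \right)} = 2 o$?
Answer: $0$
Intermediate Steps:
$l{\left(o,S \right)} = - \frac{o}{2}$ ($l{\left(o,S \right)} = - \frac{2 o}{4} = - \frac{o}{2}$)
$Y{\left(Z \right)} = 0$ ($Y{\left(Z \right)} = -3 - -3 = -3 + 3 = 0$)
$- Y{\left(-1382 \right)} = \left(-1\right) 0 = 0$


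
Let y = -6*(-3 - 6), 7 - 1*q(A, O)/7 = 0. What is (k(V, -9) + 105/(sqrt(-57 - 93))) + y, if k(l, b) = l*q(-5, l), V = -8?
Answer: -338 - 7*I*sqrt(6)/2 ≈ -338.0 - 8.5732*I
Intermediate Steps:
q(A, O) = 49 (q(A, O) = 49 - 7*0 = 49 + 0 = 49)
k(l, b) = 49*l (k(l, b) = l*49 = 49*l)
y = 54 (y = -6*(-9) = 54)
(k(V, -9) + 105/(sqrt(-57 - 93))) + y = (49*(-8) + 105/(sqrt(-57 - 93))) + 54 = (-392 + 105/(sqrt(-150))) + 54 = (-392 + 105/((5*I*sqrt(6)))) + 54 = (-392 + 105*(-I*sqrt(6)/30)) + 54 = (-392 - 7*I*sqrt(6)/2) + 54 = -338 - 7*I*sqrt(6)/2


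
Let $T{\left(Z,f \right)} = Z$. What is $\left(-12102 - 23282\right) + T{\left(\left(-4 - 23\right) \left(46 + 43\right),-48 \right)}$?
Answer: $-37787$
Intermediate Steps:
$\left(-12102 - 23282\right) + T{\left(\left(-4 - 23\right) \left(46 + 43\right),-48 \right)} = \left(-12102 - 23282\right) + \left(-4 - 23\right) \left(46 + 43\right) = -35384 - 2403 = -37787$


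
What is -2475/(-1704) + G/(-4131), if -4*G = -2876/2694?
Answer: 4590472829/3160611576 ≈ 1.4524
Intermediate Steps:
G = 719/2694 (G = -(-719)/2694 = -1/4*(-1438/1347) = 719/2694 ≈ 0.26689)
-2475/(-1704) + G/(-4131) = -2475/(-1704) + (719/2694)/(-4131) = -2475*(-1/1704) + (719/2694)*(-1/4131) = 825/568 - 719/11128914 = 4590472829/3160611576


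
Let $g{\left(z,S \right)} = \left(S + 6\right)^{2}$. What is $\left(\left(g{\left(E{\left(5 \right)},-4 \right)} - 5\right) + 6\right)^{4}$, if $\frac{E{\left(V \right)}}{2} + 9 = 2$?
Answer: $625$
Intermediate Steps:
$E{\left(V \right)} = -14$ ($E{\left(V \right)} = -18 + 2 \cdot 2 = -18 + 4 = -14$)
$g{\left(z,S \right)} = \left(6 + S\right)^{2}$
$\left(\left(g{\left(E{\left(5 \right)},-4 \right)} - 5\right) + 6\right)^{4} = \left(\left(\left(6 - 4\right)^{2} - 5\right) + 6\right)^{4} = \left(\left(2^{2} - 5\right) + 6\right)^{4} = \left(\left(4 - 5\right) + 6\right)^{4} = \left(-1 + 6\right)^{4} = 5^{4} = 625$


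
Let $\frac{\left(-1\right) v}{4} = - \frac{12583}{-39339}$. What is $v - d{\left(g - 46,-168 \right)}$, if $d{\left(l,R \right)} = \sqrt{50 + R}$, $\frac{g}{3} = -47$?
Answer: $- \frac{50332}{39339} - i \sqrt{118} \approx -1.2794 - 10.863 i$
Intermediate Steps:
$g = -141$ ($g = 3 \left(-47\right) = -141$)
$v = - \frac{50332}{39339}$ ($v = - 4 \left(- \frac{12583}{-39339}\right) = - 4 \left(\left(-12583\right) \left(- \frac{1}{39339}\right)\right) = \left(-4\right) \frac{12583}{39339} = - \frac{50332}{39339} \approx -1.2794$)
$v - d{\left(g - 46,-168 \right)} = - \frac{50332}{39339} - \sqrt{50 - 168} = - \frac{50332}{39339} - \sqrt{-118} = - \frac{50332}{39339} - i \sqrt{118}$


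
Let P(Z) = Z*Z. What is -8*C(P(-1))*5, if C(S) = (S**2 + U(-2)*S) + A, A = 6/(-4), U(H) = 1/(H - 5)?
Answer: 180/7 ≈ 25.714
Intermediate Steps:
P(Z) = Z**2
U(H) = 1/(-5 + H)
A = -3/2 (A = 6*(-1/4) = -3/2 ≈ -1.5000)
C(S) = -3/2 + S**2 - S/7 (C(S) = (S**2 + S/(-5 - 2)) - 3/2 = (S**2 + S/(-7)) - 3/2 = (S**2 - S/7) - 3/2 = -3/2 + S**2 - S/7)
-8*C(P(-1))*5 = -8*(-3/2 + ((-1)**2)**2 - 1/7*(-1)**2)*5 = -8*(-3/2 + 1**2 - 1/7*1)*5 = -8*(-3/2 + 1 - 1/7)*5 = -8*(-9/14)*5 = (36/7)*5 = 180/7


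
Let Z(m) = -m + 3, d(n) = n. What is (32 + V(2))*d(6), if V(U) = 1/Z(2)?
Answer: 198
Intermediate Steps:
Z(m) = 3 - m
V(U) = 1 (V(U) = 1/(3 - 1*2) = 1/(3 - 2) = 1/1 = 1*1 = 1)
(32 + V(2))*d(6) = (32 + 1)*6 = 33*6 = 198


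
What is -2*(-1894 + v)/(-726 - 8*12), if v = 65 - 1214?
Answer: -3043/411 ≈ -7.4039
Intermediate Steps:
v = -1149
-2*(-1894 + v)/(-726 - 8*12) = -2*(-1894 - 1149)/(-726 - 8*12) = -(-6086)/(-726 - 96) = -(-6086)/(-822) = -(-6086)*(-1)/822 = -2*3043/822 = -3043/411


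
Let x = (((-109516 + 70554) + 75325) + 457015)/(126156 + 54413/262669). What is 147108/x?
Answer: 2437382786647458/64797552941 ≈ 37615.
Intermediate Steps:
x = 129595105882/33137324777 (x = ((-38962 + 75325) + 457015)/(126156 + 54413*(1/262669)) = (36363 + 457015)/(126156 + 54413/262669) = 493378/(33137324777/262669) = 493378*(262669/33137324777) = 129595105882/33137324777 ≈ 3.9109)
147108/x = 147108/(129595105882/33137324777) = 147108*(33137324777/129595105882) = 2437382786647458/64797552941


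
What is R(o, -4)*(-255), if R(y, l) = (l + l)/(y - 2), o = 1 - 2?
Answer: -680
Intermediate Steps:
o = -1
R(y, l) = 2*l/(-2 + y) (R(y, l) = (2*l)/(-2 + y) = 2*l/(-2 + y))
R(o, -4)*(-255) = (2*(-4)/(-2 - 1))*(-255) = (2*(-4)/(-3))*(-255) = (2*(-4)*(-1/3))*(-255) = (8/3)*(-255) = -680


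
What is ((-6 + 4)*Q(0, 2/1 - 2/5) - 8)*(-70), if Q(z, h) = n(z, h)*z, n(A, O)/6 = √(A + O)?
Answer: 560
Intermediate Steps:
n(A, O) = 6*√(A + O)
Q(z, h) = 6*z*√(h + z) (Q(z, h) = (6*√(z + h))*z = (6*√(h + z))*z = 6*z*√(h + z))
((-6 + 4)*Q(0, 2/1 - 2/5) - 8)*(-70) = ((-6 + 4)*(6*0*√((2/1 - 2/5) + 0)) - 8)*(-70) = (-12*0*√((2*1 - 2*⅕) + 0) - 8)*(-70) = (-12*0*√((2 - ⅖) + 0) - 8)*(-70) = (-12*0*√(8/5 + 0) - 8)*(-70) = (-12*0*√(8/5) - 8)*(-70) = (-12*0*2*√10/5 - 8)*(-70) = (-2*0 - 8)*(-70) = (0 - 8)*(-70) = -8*(-70) = 560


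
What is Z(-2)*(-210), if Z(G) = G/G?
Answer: -210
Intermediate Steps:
Z(G) = 1
Z(-2)*(-210) = 1*(-210) = -210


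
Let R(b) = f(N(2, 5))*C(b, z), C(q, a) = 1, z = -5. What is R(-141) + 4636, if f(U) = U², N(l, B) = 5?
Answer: 4661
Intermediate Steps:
R(b) = 25 (R(b) = 5²*1 = 25*1 = 25)
R(-141) + 4636 = 25 + 4636 = 4661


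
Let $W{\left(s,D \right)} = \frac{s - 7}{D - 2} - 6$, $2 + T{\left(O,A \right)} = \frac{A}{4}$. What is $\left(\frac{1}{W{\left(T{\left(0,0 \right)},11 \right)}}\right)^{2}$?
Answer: $\frac{1}{49} \approx 0.020408$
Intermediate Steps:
$T{\left(O,A \right)} = -2 + \frac{A}{4}$
$W{\left(s,D \right)} = -6 + \frac{-7 + s}{-2 + D}$ ($W{\left(s,D \right)} = \frac{-7 + s}{-2 + D} - 6 = -6 + \frac{-7 + s}{-2 + D}$)
$\left(\frac{1}{W{\left(T{\left(0,0 \right)},11 \right)}}\right)^{2} = \left(\frac{1}{\frac{1}{-2 + 11} \left(5 + \left(-2 + \frac{1}{4} \cdot 0\right) - 66\right)}\right)^{2} = \left(\frac{1}{\frac{1}{9} \left(5 + \left(-2 + 0\right) - 66\right)}\right)^{2} = \left(\frac{1}{\frac{1}{9} \left(5 - 2 - 66\right)}\right)^{2} = \left(\frac{1}{\frac{1}{9} \left(-63\right)}\right)^{2} = \left(\frac{1}{-7}\right)^{2} = \left(- \frac{1}{7}\right)^{2} = \frac{1}{49}$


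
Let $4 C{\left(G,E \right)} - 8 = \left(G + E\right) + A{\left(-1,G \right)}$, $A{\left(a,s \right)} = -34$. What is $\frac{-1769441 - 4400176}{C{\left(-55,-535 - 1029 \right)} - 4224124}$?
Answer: $\frac{24678468}{16898141} \approx 1.4604$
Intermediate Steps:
$C{\left(G,E \right)} = - \frac{13}{2} + \frac{E}{4} + \frac{G}{4}$ ($C{\left(G,E \right)} = 2 + \frac{\left(G + E\right) - 34}{4} = 2 + \frac{\left(E + G\right) - 34}{4} = 2 + \frac{-34 + E + G}{4} = 2 + \left(- \frac{17}{2} + \frac{E}{4} + \frac{G}{4}\right) = - \frac{13}{2} + \frac{E}{4} + \frac{G}{4}$)
$\frac{-1769441 - 4400176}{C{\left(-55,-535 - 1029 \right)} - 4224124} = \frac{-1769441 - 4400176}{\left(- \frac{13}{2} + \frac{-535 - 1029}{4} + \frac{1}{4} \left(-55\right)\right) - 4224124} = - \frac{6169617}{\left(- \frac{13}{2} + \frac{1}{4} \left(-1564\right) - \frac{55}{4}\right) - 4224124} = - \frac{6169617}{\left(- \frac{13}{2} - 391 - \frac{55}{4}\right) - 4224124} = - \frac{6169617}{- \frac{1645}{4} - 4224124} = - \frac{6169617}{- \frac{16898141}{4}} = \left(-6169617\right) \left(- \frac{4}{16898141}\right) = \frac{24678468}{16898141}$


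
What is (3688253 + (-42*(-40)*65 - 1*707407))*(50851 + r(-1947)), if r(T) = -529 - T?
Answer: 161513614374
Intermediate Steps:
(3688253 + (-42*(-40)*65 - 1*707407))*(50851 + r(-1947)) = (3688253 + (-42*(-40)*65 - 1*707407))*(50851 + (-529 - 1*(-1947))) = (3688253 + (1680*65 - 707407))*(50851 + (-529 + 1947)) = (3688253 + (109200 - 707407))*(50851 + 1418) = (3688253 - 598207)*52269 = 3090046*52269 = 161513614374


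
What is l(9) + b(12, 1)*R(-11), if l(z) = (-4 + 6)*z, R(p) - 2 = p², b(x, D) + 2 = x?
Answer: 1248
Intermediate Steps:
b(x, D) = -2 + x
R(p) = 2 + p²
l(z) = 2*z
l(9) + b(12, 1)*R(-11) = 2*9 + (-2 + 12)*(2 + (-11)²) = 18 + 10*(2 + 121) = 18 + 10*123 = 18 + 1230 = 1248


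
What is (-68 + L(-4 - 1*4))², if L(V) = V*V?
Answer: 16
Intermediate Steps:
L(V) = V²
(-68 + L(-4 - 1*4))² = (-68 + (-4 - 1*4)²)² = (-68 + (-4 - 4)²)² = (-68 + (-8)²)² = (-68 + 64)² = (-4)² = 16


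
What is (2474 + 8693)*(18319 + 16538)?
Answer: 389248119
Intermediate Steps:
(2474 + 8693)*(18319 + 16538) = 11167*34857 = 389248119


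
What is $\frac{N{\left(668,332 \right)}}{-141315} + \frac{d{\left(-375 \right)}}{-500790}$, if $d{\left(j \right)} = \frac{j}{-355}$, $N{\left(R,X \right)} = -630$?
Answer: $\frac{99509947}{22331594926} \approx 0.004456$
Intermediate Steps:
$d{\left(j \right)} = - \frac{j}{355}$ ($d{\left(j \right)} = j \left(- \frac{1}{355}\right) = - \frac{j}{355}$)
$\frac{N{\left(668,332 \right)}}{-141315} + \frac{d{\left(-375 \right)}}{-500790} = - \frac{630}{-141315} + \frac{\left(- \frac{1}{355}\right) \left(-375\right)}{-500790} = \left(-630\right) \left(- \frac{1}{141315}\right) + \frac{75}{71} \left(- \frac{1}{500790}\right) = \frac{42}{9421} - \frac{5}{2370406} = \frac{99509947}{22331594926}$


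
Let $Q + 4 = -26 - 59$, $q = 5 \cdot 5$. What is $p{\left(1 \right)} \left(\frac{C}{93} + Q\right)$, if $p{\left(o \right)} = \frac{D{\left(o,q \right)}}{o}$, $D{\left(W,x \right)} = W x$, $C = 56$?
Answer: $- \frac{205525}{93} \approx -2209.9$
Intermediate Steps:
$q = 25$
$p{\left(o \right)} = 25$ ($p{\left(o \right)} = \frac{o 25}{o} = \frac{25 o}{o} = 25$)
$Q = -89$ ($Q = -4 - 85 = -89$)
$p{\left(1 \right)} \left(\frac{C}{93} + Q\right) = 25 \left(\frac{56}{93} - 89\right) = 25 \left(- \frac{8221}{93}\right) = - \frac{205525}{93}$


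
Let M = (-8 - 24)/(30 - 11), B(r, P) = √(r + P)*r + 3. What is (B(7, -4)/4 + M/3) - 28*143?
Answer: -912869/228 + 7*√3/4 ≈ -4000.8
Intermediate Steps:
B(r, P) = 3 + r*√(P + r) (B(r, P) = √(P + r)*r + 3 = r*√(P + r) + 3 = 3 + r*√(P + r))
M = -32/19 ≈ -1.6842
(B(7, -4)/4 + M/3) - 28*143 = ((3 + 7*√(-4 + 7))/4 - 32/19/3) - 28*143 = ((3 + 7*√3)*(¼) - 32/19*⅓) - 4004 = ((¾ + 7*√3/4) - 32/57) - 4004 = (43/228 + 7*√3/4) - 4004 = -912869/228 + 7*√3/4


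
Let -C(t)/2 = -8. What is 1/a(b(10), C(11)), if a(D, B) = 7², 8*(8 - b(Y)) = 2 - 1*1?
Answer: 1/49 ≈ 0.020408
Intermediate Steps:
C(t) = 16 (C(t) = -2*(-8) = 16)
b(Y) = 63/8 (b(Y) = 8 - (2 - 1*1)/8 = 8 - (2 - 1)/8 = 8 - ⅛*1 = 8 - ⅛ = 63/8)
a(D, B) = 49
1/a(b(10), C(11)) = 1/49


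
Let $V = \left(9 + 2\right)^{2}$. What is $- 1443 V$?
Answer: $-174603$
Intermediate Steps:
$V = 121$ ($V = 11^{2} = 121$)
$- 1443 V = \left(-1443\right) 121 = -174603$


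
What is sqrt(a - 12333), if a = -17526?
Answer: I*sqrt(29859) ≈ 172.8*I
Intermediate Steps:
sqrt(a - 12333) = sqrt(-17526 - 12333) = sqrt(-29859) = I*sqrt(29859)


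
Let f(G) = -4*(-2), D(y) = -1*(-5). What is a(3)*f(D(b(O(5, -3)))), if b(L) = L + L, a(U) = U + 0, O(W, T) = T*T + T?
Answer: 24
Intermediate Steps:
O(W, T) = T + T**2 (O(W, T) = T**2 + T = T + T**2)
a(U) = U
b(L) = 2*L
D(y) = 5
f(G) = 8
a(3)*f(D(b(O(5, -3)))) = 3*8 = 24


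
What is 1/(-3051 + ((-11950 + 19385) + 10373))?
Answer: 1/14757 ≈ 6.7764e-5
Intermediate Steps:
1/(-3051 + ((-11950 + 19385) + 10373)) = 1/(-3051 + (7435 + 10373)) = 1/(-3051 + 17808) = 1/14757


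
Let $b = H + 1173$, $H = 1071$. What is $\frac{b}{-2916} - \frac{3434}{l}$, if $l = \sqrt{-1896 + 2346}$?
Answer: $- \frac{187}{243} - \frac{1717 \sqrt{2}}{15} \approx -162.65$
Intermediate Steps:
$l = 15 \sqrt{2}$ ($l = \sqrt{450} = 15 \sqrt{2} \approx 21.213$)
$b = 2244$ ($b = 1071 + 1173 = 2244$)
$\frac{b}{-2916} - \frac{3434}{l} = \frac{2244}{-2916} - \frac{3434}{15 \sqrt{2}} = 2244 \left(- \frac{1}{2916}\right) - 3434 \frac{\sqrt{2}}{30} = - \frac{187}{243} - \frac{1717 \sqrt{2}}{15}$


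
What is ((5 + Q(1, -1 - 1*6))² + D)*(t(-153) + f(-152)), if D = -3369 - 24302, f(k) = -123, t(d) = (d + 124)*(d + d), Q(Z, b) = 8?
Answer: -240670002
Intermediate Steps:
t(d) = 2*d*(124 + d) (t(d) = (124 + d)*(2*d) = 2*d*(124 + d))
D = -27671
((5 + Q(1, -1 - 1*6))² + D)*(t(-153) + f(-152)) = ((5 + 8)² - 27671)*(2*(-153)*(124 - 153) - 123) = (13² - 27671)*(2*(-153)*(-29) - 123) = (169 - 27671)*(8874 - 123) = -27502*8751 = -240670002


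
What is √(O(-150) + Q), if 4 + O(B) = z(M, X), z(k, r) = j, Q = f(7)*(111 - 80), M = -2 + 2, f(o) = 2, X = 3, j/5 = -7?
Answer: √23 ≈ 4.7958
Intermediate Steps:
j = -35 (j = 5*(-7) = -35)
M = 0
Q = 62 (Q = 2*(111 - 80) = 2*31 = 62)
z(k, r) = -35
O(B) = -39 (O(B) = -4 - 35 = -39)
√(O(-150) + Q) = √(-39 + 62) = √23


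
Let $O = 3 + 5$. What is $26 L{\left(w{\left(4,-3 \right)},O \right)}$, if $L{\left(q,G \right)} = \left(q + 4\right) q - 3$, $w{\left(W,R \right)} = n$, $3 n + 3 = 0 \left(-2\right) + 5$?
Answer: $\frac{26}{9} \approx 2.8889$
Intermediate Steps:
$n = \frac{2}{3}$ ($n = -1 + \frac{0 \left(-2\right) + 5}{3} = -1 + \frac{0 + 5}{3} = -1 + \frac{1}{3} \cdot 5 = -1 + \frac{5}{3} = \frac{2}{3} \approx 0.66667$)
$w{\left(W,R \right)} = \frac{2}{3}$
$O = 8$
$L{\left(q,G \right)} = -3 + q \left(4 + q\right)$ ($L{\left(q,G \right)} = \left(4 + q\right) q - 3 = q \left(4 + q\right) - 3 = -3 + q \left(4 + q\right)$)
$26 L{\left(w{\left(4,-3 \right)},O \right)} = 26 \left(-3 + \left(\frac{2}{3}\right)^{2} + 4 \cdot \frac{2}{3}\right) = 26 \left(-3 + \frac{4}{9} + \frac{8}{3}\right) = 26 \cdot \frac{1}{9} = \frac{26}{9}$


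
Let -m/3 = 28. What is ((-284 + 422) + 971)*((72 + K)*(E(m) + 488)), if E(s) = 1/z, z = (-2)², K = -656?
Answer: -316218042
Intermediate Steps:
m = -84 (m = -3*28 = -84)
z = 4
E(s) = ¼ (E(s) = 1/4 = ¼)
((-284 + 422) + 971)*((72 + K)*(E(m) + 488)) = ((-284 + 422) + 971)*((72 - 656)*(¼ + 488)) = (138 + 971)*(-584*1953/4) = 1109*(-285138) = -316218042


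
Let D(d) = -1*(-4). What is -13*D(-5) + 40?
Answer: -12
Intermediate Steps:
D(d) = 4
-13*D(-5) + 40 = -13*4 + 40 = -52 + 40 = -12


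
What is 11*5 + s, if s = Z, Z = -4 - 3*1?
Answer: 48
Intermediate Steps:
Z = -7 (Z = -4 - 3 = -7)
s = -7
11*5 + s = 11*5 - 7 = 55 - 7 = 48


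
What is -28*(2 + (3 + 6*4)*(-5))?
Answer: 3724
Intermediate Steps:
-28*(2 + (3 + 6*4)*(-5)) = -28*(2 + (3 + 24)*(-5)) = -28*(2 + 27*(-5)) = -28*(2 - 135) = -28*(-133) = 3724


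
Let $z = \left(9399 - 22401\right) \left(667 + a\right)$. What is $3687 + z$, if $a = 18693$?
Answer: $-251715033$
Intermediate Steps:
$z = -251718720$ ($z = \left(9399 - 22401\right) \left(667 + 18693\right) = \left(-13002\right) 19360 = -251718720$)
$3687 + z = 3687 - 251718720 = -251715033$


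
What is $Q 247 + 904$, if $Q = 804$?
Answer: $199492$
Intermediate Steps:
$Q 247 + 904 = 804 \cdot 247 + 904 = 198588 + 904 = 199492$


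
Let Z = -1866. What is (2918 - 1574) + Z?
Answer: -522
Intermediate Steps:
(2918 - 1574) + Z = (2918 - 1574) - 1866 = 1344 - 1866 = -522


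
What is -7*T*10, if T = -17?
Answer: 1190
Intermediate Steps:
-7*T*10 = -7*(-17)*10 = 119*10 = 1190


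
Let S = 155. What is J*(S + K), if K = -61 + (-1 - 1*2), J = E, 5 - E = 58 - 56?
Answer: 273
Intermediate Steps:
E = 3 (E = 5 - (58 - 56) = 5 - 1*2 = 5 - 2 = 3)
J = 3
K = -64 (K = -61 + (-1 - 2) = -61 - 3 = -64)
J*(S + K) = 3*(155 - 64) = 3*91 = 273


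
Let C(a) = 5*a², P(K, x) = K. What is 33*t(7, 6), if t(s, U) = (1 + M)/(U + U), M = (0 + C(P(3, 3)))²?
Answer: 11143/2 ≈ 5571.5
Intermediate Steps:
M = 2025 (M = (0 + 5*3²)² = (0 + 5*9)² = (0 + 45)² = 45² = 2025)
t(s, U) = 1013/U (t(s, U) = (1 + 2025)/(U + U) = 2026/((2*U)) = 2026*(1/(2*U)) = 1013/U)
33*t(7, 6) = 33*(1013/6) = 11143/2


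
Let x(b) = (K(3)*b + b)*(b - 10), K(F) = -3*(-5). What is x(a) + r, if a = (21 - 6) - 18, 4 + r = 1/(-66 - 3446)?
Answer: 2177439/3512 ≈ 620.00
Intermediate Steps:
K(F) = 15
r = -14049/3512 (r = -4 + 1/(-66 - 3446) = -4 + 1/(-3512) = -4 - 1/3512 = -14049/3512 ≈ -4.0003)
a = -3 (a = 15 - 18 = -3)
x(b) = 16*b*(-10 + b) (x(b) = (15*b + b)*(b - 10) = (16*b)*(-10 + b) = 16*b*(-10 + b))
x(a) + r = 16*(-3)*(-10 - 3) - 14049/3512 = 16*(-3)*(-13) - 14049/3512 = 624 - 14049/3512 = 2177439/3512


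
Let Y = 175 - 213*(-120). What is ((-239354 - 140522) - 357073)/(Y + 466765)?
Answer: -736949/492500 ≈ -1.4963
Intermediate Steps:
Y = 25735 (Y = 175 + 25560 = 25735)
((-239354 - 140522) - 357073)/(Y + 466765) = ((-239354 - 140522) - 357073)/(25735 + 466765) = (-379876 - 357073)/492500 = -736949*1/492500 = -736949/492500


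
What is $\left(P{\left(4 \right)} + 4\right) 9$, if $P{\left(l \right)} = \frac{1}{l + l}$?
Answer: $\frac{297}{8} \approx 37.125$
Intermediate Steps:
$P{\left(l \right)} = \frac{1}{2 l}$
$\left(P{\left(4 \right)} + 4\right) 9 = \left(\frac{1}{2 \cdot 4} + 4\right) 9 = \left(\frac{1}{2} \cdot \frac{1}{4} + 4\right) 9 = \left(\frac{1}{8} + 4\right) 9 = \frac{33}{8} \cdot 9 = \frac{297}{8}$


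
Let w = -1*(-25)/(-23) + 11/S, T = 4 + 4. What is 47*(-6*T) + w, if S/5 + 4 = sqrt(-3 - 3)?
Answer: -259611/115 - I*sqrt(6)/10 ≈ -2257.5 - 0.24495*I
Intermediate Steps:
T = 8
S = -20 + 5*I*sqrt(6) (S = -20 + 5*sqrt(-3 - 3) = -20 + 5*sqrt(-6) = -20 + 5*(I*sqrt(6)) = -20 + 5*I*sqrt(6) ≈ -20.0 + 12.247*I)
w = -25/23 + 11/(-20 + 5*I*sqrt(6)) (w = -1*(-25)/(-23) + 11/(-20 + 5*I*sqrt(6)) = 25*(-1/23) + 11/(-20 + 5*I*sqrt(6)) = -25/23 + 11/(-20 + 5*I*sqrt(6)) ≈ -1.487 - 0.24495*I)
47*(-6*T) + w = 47*(-6*8) + (-171/115 - I*sqrt(6)/10) = 47*(-48) + (-171/115 - I*sqrt(6)/10) = -2256 + (-171/115 - I*sqrt(6)/10) = -259611/115 - I*sqrt(6)/10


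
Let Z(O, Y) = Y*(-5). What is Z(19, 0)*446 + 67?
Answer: 67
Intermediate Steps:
Z(O, Y) = -5*Y
Z(19, 0)*446 + 67 = -5*0*446 + 67 = 0*446 + 67 = 0 + 67 = 67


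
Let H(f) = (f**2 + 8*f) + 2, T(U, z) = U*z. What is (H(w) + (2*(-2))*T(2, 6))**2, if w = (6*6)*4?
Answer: 477072964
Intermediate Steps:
w = 144 (w = 36*4 = 144)
H(f) = 2 + f**2 + 8*f
(H(w) + (2*(-2))*T(2, 6))**2 = ((2 + 144**2 + 8*144) + (2*(-2))*(2*6))**2 = ((2 + 20736 + 1152) - 4*12)**2 = (21890 - 48)**2 = 21842**2 = 477072964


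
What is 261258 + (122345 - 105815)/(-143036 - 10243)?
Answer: 13348449484/51093 ≈ 2.6126e+5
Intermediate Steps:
261258 + (122345 - 105815)/(-143036 - 10243) = 261258 + 16530/(-153279) = 261258 + 16530*(-1/153279) = 261258 - 5510/51093 = 13348449484/51093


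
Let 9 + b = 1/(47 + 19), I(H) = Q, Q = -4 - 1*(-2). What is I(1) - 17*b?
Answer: 9949/66 ≈ 150.74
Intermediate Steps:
Q = -2 (Q = -4 + 2 = -2)
I(H) = -2
b = -593/66 (b = -9 + 1/(47 + 19) = -9 + 1/66 = -593/66 ≈ -8.9848)
I(1) - 17*b = -2 - 17*(-593/66) = -2 + 10081/66 = 9949/66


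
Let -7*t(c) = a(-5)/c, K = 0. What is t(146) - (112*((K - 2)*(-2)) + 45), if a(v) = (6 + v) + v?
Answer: -251921/511 ≈ -493.00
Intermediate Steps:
a(v) = 6 + 2*v
t(c) = 4/(7*c) (t(c) = -(6 + 2*(-5))/(7*c) = -(6 - 10)/(7*c) = -(-4)/(7*c) = 4/(7*c))
t(146) - (112*((K - 2)*(-2)) + 45) = (4/7)/146 - (112*((0 - 2)*(-2)) + 45) = (4/7)*(1/146) - (112*(-2*(-2)) + 45) = 2/511 - (112*4 + 45) = 2/511 - (448 + 45) = 2/511 - 1*493 = 2/511 - 493 = -251921/511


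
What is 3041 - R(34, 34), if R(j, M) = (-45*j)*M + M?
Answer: 55027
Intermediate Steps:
R(j, M) = M - 45*M*j (R(j, M) = -45*M*j + M = M - 45*M*j)
3041 - R(34, 34) = 3041 - 34*(1 - 45*34) = 3041 - 34*(1 - 1530) = 3041 - 34*(-1529) = 3041 - 1*(-51986) = 3041 + 51986 = 55027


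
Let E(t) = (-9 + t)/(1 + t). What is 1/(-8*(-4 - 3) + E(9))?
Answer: 1/56 ≈ 0.017857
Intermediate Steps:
E(t) = (-9 + t)/(1 + t)
1/(-8*(-4 - 3) + E(9)) = 1/(-8*(-4 - 3) + (-9 + 9)/(1 + 9)) = 1/(-8*(-7) + 0/10) = 1/(56 + (⅒)*0) = 1/(56 + 0) = 1/56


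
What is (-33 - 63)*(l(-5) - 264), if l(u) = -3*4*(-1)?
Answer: 24192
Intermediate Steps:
l(u) = 12 (l(u) = -12*(-1) = 12)
(-33 - 63)*(l(-5) - 264) = (-33 - 63)*(12 - 264) = -96*(-252) = 24192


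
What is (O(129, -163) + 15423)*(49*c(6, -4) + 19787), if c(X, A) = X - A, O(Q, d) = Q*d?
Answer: -113632308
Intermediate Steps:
(O(129, -163) + 15423)*(49*c(6, -4) + 19787) = (129*(-163) + 15423)*(49*(6 - 1*(-4)) + 19787) = (-21027 + 15423)*(49*(6 + 4) + 19787) = -5604*(49*10 + 19787) = -5604*(490 + 19787) = -5604*20277 = -113632308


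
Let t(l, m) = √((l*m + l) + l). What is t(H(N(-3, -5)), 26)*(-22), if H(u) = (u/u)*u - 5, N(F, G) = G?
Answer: -44*I*√70 ≈ -368.13*I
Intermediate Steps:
H(u) = -5 + u (H(u) = 1*u - 5 = u - 5 = -5 + u)
t(l, m) = √(2*l + l*m) (t(l, m) = √((l + l*m) + l) = √(2*l + l*m))
t(H(N(-3, -5)), 26)*(-22) = √((-5 - 5)*(2 + 26))*(-22) = √(-10*28)*(-22) = √(-280)*(-22) = (2*I*√70)*(-22) = -44*I*√70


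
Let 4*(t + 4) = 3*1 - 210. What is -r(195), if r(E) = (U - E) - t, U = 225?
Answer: -343/4 ≈ -85.750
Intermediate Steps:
t = -223/4 (t = -4 + (3*1 - 210)/4 = -4 + (3 - 210)/4 = -4 + (1/4)*(-207) = -4 - 207/4 = -223/4 ≈ -55.750)
r(E) = 1123/4 - E (r(E) = (225 - E) - 1*(-223/4) = (225 - E) + 223/4 = 1123/4 - E)
-r(195) = -(1123/4 - 1*195) = -(1123/4 - 195) = -1*343/4 = -343/4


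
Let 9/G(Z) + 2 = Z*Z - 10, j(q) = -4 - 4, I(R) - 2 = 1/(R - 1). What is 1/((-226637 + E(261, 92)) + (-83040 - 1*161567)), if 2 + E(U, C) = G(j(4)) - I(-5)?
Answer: -156/73514635 ≈ -2.1220e-6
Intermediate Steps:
I(R) = 2 + 1/(-1 + R) (I(R) = 2 + 1/(R - 1) = 2 + 1/(-1 + R))
j(q) = -8
G(Z) = 9/(-12 + Z²) (G(Z) = 9/(-2 + (Z*Z - 10)) = 9/(-2 + (Z² - 10)) = 9/(-2 + (-10 + Z²)) = 9/(-12 + Z²))
E(U, C) = -571/156 (E(U, C) = -2 + (9/(-12 + (-8)²) - (-1 + 2*(-5))/(-1 - 5)) = -2 + (9/(-12 + 64) - (-1 - 10)/(-6)) = -2 + (9/52 - (-1)*(-11)/6) = -2 + (9*(1/52) - 1*11/6) = -2 + (9/52 - 11/6) = -2 - 259/156 = -571/156)
1/((-226637 + E(261, 92)) + (-83040 - 1*161567)) = 1/((-226637 - 571/156) + (-83040 - 1*161567)) = 1/(-35355943/156 + (-83040 - 161567)) = 1/(-35355943/156 - 244607) = 1/(-73514635/156) = -156/73514635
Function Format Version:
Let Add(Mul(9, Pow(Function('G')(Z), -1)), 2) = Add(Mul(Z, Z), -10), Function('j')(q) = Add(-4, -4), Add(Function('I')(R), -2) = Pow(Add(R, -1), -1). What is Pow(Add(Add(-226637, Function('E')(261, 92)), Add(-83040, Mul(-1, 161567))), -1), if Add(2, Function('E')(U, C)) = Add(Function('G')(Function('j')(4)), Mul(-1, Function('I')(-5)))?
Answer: Rational(-156, 73514635) ≈ -2.1220e-6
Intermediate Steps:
Function('I')(R) = Add(2, Pow(Add(-1, R), -1)) (Function('I')(R) = Add(2, Pow(Add(R, -1), -1)) = Add(2, Pow(Add(-1, R), -1)))
Function('j')(q) = -8
Function('G')(Z) = Mul(9, Pow(Add(-12, Pow(Z, 2)), -1)) (Function('G')(Z) = Mul(9, Pow(Add(-2, Add(Mul(Z, Z), -10)), -1)) = Mul(9, Pow(Add(-2, Add(Pow(Z, 2), -10)), -1)) = Mul(9, Pow(Add(-2, Add(-10, Pow(Z, 2))), -1)) = Mul(9, Pow(Add(-12, Pow(Z, 2)), -1)))
Function('E')(U, C) = Rational(-571, 156) (Function('E')(U, C) = Add(-2, Add(Mul(9, Pow(Add(-12, Pow(-8, 2)), -1)), Mul(-1, Mul(Pow(Add(-1, -5), -1), Add(-1, Mul(2, -5)))))) = Add(-2, Add(Mul(9, Pow(Add(-12, 64), -1)), Mul(-1, Mul(Pow(-6, -1), Add(-1, -10))))) = Add(-2, Add(Mul(9, Pow(52, -1)), Mul(-1, Mul(Rational(-1, 6), -11)))) = Add(-2, Add(Mul(9, Rational(1, 52)), Mul(-1, Rational(11, 6)))) = Add(-2, Add(Rational(9, 52), Rational(-11, 6))) = Add(-2, Rational(-259, 156)) = Rational(-571, 156))
Pow(Add(Add(-226637, Function('E')(261, 92)), Add(-83040, Mul(-1, 161567))), -1) = Pow(Add(Add(-226637, Rational(-571, 156)), Add(-83040, Mul(-1, 161567))), -1) = Pow(Add(Rational(-35355943, 156), Add(-83040, -161567)), -1) = Pow(Add(Rational(-35355943, 156), -244607), -1) = Pow(Rational(-73514635, 156), -1) = Rational(-156, 73514635)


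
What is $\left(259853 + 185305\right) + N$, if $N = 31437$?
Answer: $476595$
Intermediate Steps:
$\left(259853 + 185305\right) + N = \left(259853 + 185305\right) + 31437 = 445158 + 31437 = 476595$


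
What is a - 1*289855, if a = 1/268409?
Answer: -77799690694/268409 ≈ -2.8986e+5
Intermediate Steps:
a = 1/268409 ≈ 3.7257e-6
a - 1*289855 = 1/268409 - 1*289855 = 1/268409 - 289855 = -77799690694/268409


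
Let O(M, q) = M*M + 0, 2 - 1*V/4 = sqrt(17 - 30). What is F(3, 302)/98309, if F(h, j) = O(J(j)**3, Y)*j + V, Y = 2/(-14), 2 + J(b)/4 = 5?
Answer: 901767176/98309 - 4*I*sqrt(13)/98309 ≈ 9172.8 - 0.0001467*I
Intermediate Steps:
J(b) = 12 (J(b) = -8 + 4*5 = -8 + 20 = 12)
Y = -1/7 (Y = 2*(-1/14) = -1/7 ≈ -0.14286)
V = 8 - 4*I*sqrt(13) (V = 8 - 4*sqrt(17 - 30) = 8 - 4*I*sqrt(13) ≈ 8.0 - 14.422*I)
O(M, q) = M**2 (O(M, q) = M**2 + 0 = M**2)
F(h, j) = 8 + 2985984*j - 4*I*sqrt(13) (F(h, j) = (12**3)**2*j + (8 - 4*I*sqrt(13)) = 1728**2*j + (8 - 4*I*sqrt(13)) = 2985984*j + (8 - 4*I*sqrt(13)) = 8 + 2985984*j - 4*I*sqrt(13))
F(3, 302)/98309 = (8 + 2985984*302 - 4*I*sqrt(13))/98309 = (8 + 901767168 - 4*I*sqrt(13))*(1/98309) = (901767176 - 4*I*sqrt(13))*(1/98309) = 901767176/98309 - 4*I*sqrt(13)/98309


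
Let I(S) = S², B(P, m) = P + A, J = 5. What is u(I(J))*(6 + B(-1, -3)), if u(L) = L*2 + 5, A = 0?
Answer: 275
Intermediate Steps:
B(P, m) = P (B(P, m) = P + 0 = P)
u(L) = 5 + 2*L (u(L) = 2*L + 5 = 5 + 2*L)
u(I(J))*(6 + B(-1, -3)) = (5 + 2*5²)*(6 - 1) = (5 + 2*25)*5 = (5 + 50)*5 = 55*5 = 275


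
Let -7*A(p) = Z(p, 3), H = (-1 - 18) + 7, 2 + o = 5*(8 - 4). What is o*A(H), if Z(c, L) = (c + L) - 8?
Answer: 306/7 ≈ 43.714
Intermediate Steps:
o = 18 (o = -2 + 5*(8 - 4) = -2 + 5*4 = -2 + 20 = 18)
Z(c, L) = -8 + L + c (Z(c, L) = (L + c) - 8 = -8 + L + c)
H = -12 (H = -19 + 7 = -12)
A(p) = 5/7 - p/7 (A(p) = -(-8 + 3 + p)/7 = -(-5 + p)/7 = 5/7 - p/7)
o*A(H) = 18*(5/7 - ⅐*(-12)) = 18*(5/7 + 12/7) = 18*(17/7) = 306/7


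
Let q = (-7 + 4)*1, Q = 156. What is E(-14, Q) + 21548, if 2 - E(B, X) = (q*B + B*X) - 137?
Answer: 23829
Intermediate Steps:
q = -3 (q = -3*1 = -3)
E(B, X) = 139 + 3*B - B*X (E(B, X) = 2 - ((-3*B + B*X) - 137) = 2 - (-137 - 3*B + B*X) = 2 + (137 + 3*B - B*X) = 139 + 3*B - B*X)
E(-14, Q) + 21548 = (139 + 3*(-14) - 1*(-14)*156) + 21548 = (139 - 42 + 2184) + 21548 = 2281 + 21548 = 23829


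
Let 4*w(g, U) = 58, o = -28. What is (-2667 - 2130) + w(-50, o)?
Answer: -9565/2 ≈ -4782.5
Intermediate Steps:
w(g, U) = 29/2 (w(g, U) = (¼)*58 = 29/2)
(-2667 - 2130) + w(-50, o) = (-2667 - 2130) + 29/2 = -4797 + 29/2 = -9565/2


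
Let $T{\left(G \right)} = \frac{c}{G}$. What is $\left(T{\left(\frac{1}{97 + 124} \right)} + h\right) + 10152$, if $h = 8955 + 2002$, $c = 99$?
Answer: $42988$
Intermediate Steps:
$T{\left(G \right)} = \frac{99}{G}$
$h = 10957$
$\left(T{\left(\frac{1}{97 + 124} \right)} + h\right) + 10152 = \left(\frac{99}{\frac{1}{97 + 124}} + 10957\right) + 10152 = \left(\frac{99}{\frac{1}{221}} + 10957\right) + 10152 = \left(99 \frac{1}{\frac{1}{221}} + 10957\right) + 10152 = \left(99 \cdot 221 + 10957\right) + 10152 = \left(21879 + 10957\right) + 10152 = 32836 + 10152 = 42988$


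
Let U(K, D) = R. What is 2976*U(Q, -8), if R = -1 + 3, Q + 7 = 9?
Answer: 5952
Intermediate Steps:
Q = 2 (Q = -7 + 9 = 2)
R = 2
U(K, D) = 2
2976*U(Q, -8) = 2976*2 = 5952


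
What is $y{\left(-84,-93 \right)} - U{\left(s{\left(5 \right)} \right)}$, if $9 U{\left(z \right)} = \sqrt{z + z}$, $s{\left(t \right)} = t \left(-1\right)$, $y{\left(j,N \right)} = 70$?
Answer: $70 - \frac{i \sqrt{10}}{9} \approx 70.0 - 0.35136 i$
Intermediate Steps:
$s{\left(t \right)} = - t$
$U{\left(z \right)} = \frac{\sqrt{2} \sqrt{z}}{9}$ ($U{\left(z \right)} = \frac{\sqrt{z + z}}{9} = \frac{\sqrt{2 z}}{9} = \frac{\sqrt{2} \sqrt{z}}{9}$)
$y{\left(-84,-93 \right)} - U{\left(s{\left(5 \right)} \right)} = 70 - \frac{\sqrt{2} \sqrt{\left(-1\right) 5}}{9} = 70 - \frac{\sqrt{2} \sqrt{-5}}{9} = 70 - \frac{\sqrt{2} i \sqrt{5}}{9} = 70 - \frac{i \sqrt{10}}{9}$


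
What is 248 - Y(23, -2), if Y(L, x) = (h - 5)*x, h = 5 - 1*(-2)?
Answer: 252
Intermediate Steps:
h = 7 (h = 5 + 2 = 7)
Y(L, x) = 2*x (Y(L, x) = (7 - 5)*x = 2*x)
248 - Y(23, -2) = 248 - 2*(-2) = 248 - 1*(-4) = 248 + 4 = 252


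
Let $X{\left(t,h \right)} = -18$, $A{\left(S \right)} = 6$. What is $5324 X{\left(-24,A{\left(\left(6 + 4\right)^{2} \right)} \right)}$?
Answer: $-95832$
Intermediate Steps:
$5324 X{\left(-24,A{\left(\left(6 + 4\right)^{2} \right)} \right)} = 5324 \left(-18\right) = -95832$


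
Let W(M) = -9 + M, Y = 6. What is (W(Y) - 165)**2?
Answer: 28224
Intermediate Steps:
(W(Y) - 165)**2 = ((-9 + 6) - 165)**2 = (-3 - 165)**2 = (-168)**2 = 28224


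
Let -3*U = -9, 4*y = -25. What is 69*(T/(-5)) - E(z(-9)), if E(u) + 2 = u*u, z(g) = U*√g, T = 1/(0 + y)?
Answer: 10651/125 ≈ 85.208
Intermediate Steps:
y = -25/4 (y = (¼)*(-25) = -25/4 ≈ -6.2500)
U = 3 (U = -⅓*(-9) = 3)
T = -4/25 (T = 1/(0 - 25/4) = 1/(-25/4) = -4/25 ≈ -0.16000)
z(g) = 3*√g
E(u) = -2 + u² (E(u) = -2 + u*u = -2 + u²)
69*(T/(-5)) - E(z(-9)) = 69*(-4/25/(-5)) - (-2 + (3*√(-9))²) = 69*(-4/25*(-⅕)) - (-2 + (3*(3*I))²) = 69*(4/125) - (-2 + (9*I)²) = 276/125 - (-2 - 81) = 276/125 - 1*(-83) = 276/125 + 83 = 10651/125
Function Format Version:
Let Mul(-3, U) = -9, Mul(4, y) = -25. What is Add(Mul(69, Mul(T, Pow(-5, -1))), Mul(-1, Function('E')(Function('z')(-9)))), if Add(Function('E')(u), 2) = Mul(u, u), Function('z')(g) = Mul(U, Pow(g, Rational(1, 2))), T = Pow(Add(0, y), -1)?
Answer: Rational(10651, 125) ≈ 85.208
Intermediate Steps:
y = Rational(-25, 4) (y = Mul(Rational(1, 4), -25) = Rational(-25, 4) ≈ -6.2500)
U = 3 (U = Mul(Rational(-1, 3), -9) = 3)
T = Rational(-4, 25) (T = Pow(Add(0, Rational(-25, 4)), -1) = Pow(Rational(-25, 4), -1) = Rational(-4, 25) ≈ -0.16000)
Function('z')(g) = Mul(3, Pow(g, Rational(1, 2)))
Function('E')(u) = Add(-2, Pow(u, 2)) (Function('E')(u) = Add(-2, Mul(u, u)) = Add(-2, Pow(u, 2)))
Add(Mul(69, Mul(T, Pow(-5, -1))), Mul(-1, Function('E')(Function('z')(-9)))) = Add(Mul(69, Mul(Rational(-4, 25), Pow(-5, -1))), Mul(-1, Add(-2, Pow(Mul(3, Pow(-9, Rational(1, 2))), 2)))) = Add(Mul(69, Mul(Rational(-4, 25), Rational(-1, 5))), Mul(-1, Add(-2, Pow(Mul(3, Mul(3, I)), 2)))) = Add(Mul(69, Rational(4, 125)), Mul(-1, Add(-2, Pow(Mul(9, I), 2)))) = Add(Rational(276, 125), Mul(-1, Add(-2, -81))) = Add(Rational(276, 125), Mul(-1, -83)) = Add(Rational(276, 125), 83) = Rational(10651, 125)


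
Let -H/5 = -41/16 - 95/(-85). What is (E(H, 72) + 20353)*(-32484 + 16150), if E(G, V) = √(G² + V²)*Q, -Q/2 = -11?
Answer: -332445902 - 269511*√43043809/68 ≈ -3.5845e+8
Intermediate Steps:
H = 1965/272 (H = -5*(-41/16 - 95/(-85)) = -5*(-41*1/16 - 95*(-1/85)) = -5*(-41/16 + 19/17) = -5*(-393/272) = 1965/272 ≈ 7.2243)
Q = 22 (Q = -2*(-11) = 22)
E(G, V) = 22*√(G² + V²) (E(G, V) = √(G² + V²)*22 = 22*√(G² + V²))
(E(H, 72) + 20353)*(-32484 + 16150) = (22*√((1965/272)² + 72²) + 20353)*(-32484 + 16150) = (22*√(3861225/73984 + 5184) + 20353)*(-16334) = (22*√(387394281/73984) + 20353)*(-16334) = (22*(3*√43043809/272) + 20353)*(-16334) = (33*√43043809/136 + 20353)*(-16334) = (20353 + 33*√43043809/136)*(-16334) = -332445902 - 269511*√43043809/68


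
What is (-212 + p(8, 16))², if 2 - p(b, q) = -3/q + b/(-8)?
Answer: 11162281/256 ≈ 43603.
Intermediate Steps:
p(b, q) = 2 + 3/q + b/8 (p(b, q) = 2 - (-3/q + b/(-8)) = 2 - (-3/q + b*(-⅛)) = 2 - (-3/q - b/8) = 2 + (3/q + b/8) = 2 + 3/q + b/8)
(-212 + p(8, 16))² = (-212 + (2 + 3/16 + (⅛)*8))² = (-212 + (2 + 3*(1/16) + 1))² = (-212 + (2 + 3/16 + 1))² = (-212 + 51/16)² = (-3341/16)² = 11162281/256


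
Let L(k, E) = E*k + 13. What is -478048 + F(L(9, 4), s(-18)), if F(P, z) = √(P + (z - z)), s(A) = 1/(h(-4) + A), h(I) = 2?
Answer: -478041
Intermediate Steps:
s(A) = 1/(2 + A)
L(k, E) = 13 + E*k
F(P, z) = √P (F(P, z) = √(P + 0) = √P)
-478048 + F(L(9, 4), s(-18)) = -478048 + √(13 + 4*9) = -478048 + √(13 + 36) = -478048 + √49 = -478048 + 7 = -478041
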